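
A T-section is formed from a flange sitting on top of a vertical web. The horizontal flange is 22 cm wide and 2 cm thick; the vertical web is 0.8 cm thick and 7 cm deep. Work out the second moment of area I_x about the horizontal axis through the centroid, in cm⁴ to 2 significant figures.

Treat the section as a set of non-overlapping primitives; coordinates are from the bounding-box lower-left.
Flange: 22 × 2, A = 44 cm², y = 8 cm, Ī = 14.67 cm⁴.
Web: 0.8 × 7, A = 5.6 cm², y = 3.5 cm, Ī = 22.87 cm⁴.
Centroid: ȳ = ΣA·y / ΣA = 7.492 cm.
Transfer each piece to the horizontal axis through the centroid using Ī + A·d² with d = y − 7.492:
  flange: d = 0.5081 cm → contributes +26.02 cm⁴
  web: d = -3.992 cm → contributes +112.1 cm⁴
Total I = 138.1 cm⁴.

I_x ≈ 140 cm⁴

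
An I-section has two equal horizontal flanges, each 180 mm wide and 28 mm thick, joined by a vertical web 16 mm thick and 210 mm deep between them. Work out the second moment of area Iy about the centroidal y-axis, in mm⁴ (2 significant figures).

Break the section into simple shapes (no overlaps), measuring from the bottom-left corner of the bounding box.
Bottom flange: 180 × 28, A = 5 040 mm², x = 90 mm, Ī = 13 608 000 mm⁴.
Web: 16 × 210, A = 3 360 mm², x = 90 mm, Ī = 71 680 mm⁴.
Top flange: 180 × 28, A = 5 040 mm², x = 90 mm, Ī = 13 608 000 mm⁴.
By symmetry the centroid is at mid-width, x̄ = 90 mm.
All pieces are centred on the centroidal y-axis, so I = ΣĪ = 27 287 680 mm⁴.

Iy ≈ 2.7 × 10⁷ mm⁴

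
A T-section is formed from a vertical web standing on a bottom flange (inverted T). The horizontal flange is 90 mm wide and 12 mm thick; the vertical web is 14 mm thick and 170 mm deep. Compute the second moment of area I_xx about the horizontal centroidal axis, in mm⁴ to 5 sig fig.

I_xx ≈ 1.1897 × 10⁷ mm⁴

Break the section into simple shapes (no overlaps), measuring from the bottom-left corner of the bounding box.
Flange: 90 × 12, A = 1 080 mm², y = 6 mm, Ī = 12 960 mm⁴.
Web: 14 × 170, A = 2 380 mm², y = 97 mm, Ī = 5 731 833 mm⁴.
Centroid: ȳ = ΣA·y / ΣA = 68.59538 mm.
Transfer each piece to the horizontal centroidal axis using Ī + A·d² with d = y − 68.59538:
  flange: d = -62.59538 mm → contributes +4 244 596 mm⁴
  web: d = 28.40462 mm → contributes +7 652 071 mm⁴
Total I = 11 896 667 mm⁴.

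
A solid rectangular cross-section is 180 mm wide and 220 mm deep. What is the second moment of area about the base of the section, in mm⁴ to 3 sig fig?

I_base ≈ 6.39 × 10⁸ mm⁴

The section: 180 × 220, A = 39 600 mm², y = 110 mm, Ī = 159 720 000 mm⁴.
Transfer it to the bottom edge using Ī + A·d² with d = y − 0:
  the section: d = 110 mm → contributes +638 880 000 mm⁴
Total I = 638 880 000 mm⁴.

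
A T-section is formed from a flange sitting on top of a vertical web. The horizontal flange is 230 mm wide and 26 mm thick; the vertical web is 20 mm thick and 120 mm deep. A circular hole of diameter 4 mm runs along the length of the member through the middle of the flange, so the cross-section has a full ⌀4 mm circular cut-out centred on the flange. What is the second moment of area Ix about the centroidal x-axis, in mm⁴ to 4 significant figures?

Break the section into simple shapes (no overlaps), measuring from the bottom-left corner of the bounding box.
Flange: 230 × 26, A = 5 980 mm², y = 133 mm, Ī = 336 873 mm⁴.
Web: 20 × 120, A = 2 400 mm², y = 60 mm, Ī = 2 880 000 mm⁴.
Hole (subtracted): ⌀4, A = 12.5664 mm², y = 133 mm, Ī = 12.5664 mm⁴.
Centroid: ȳ = ΣA·y / ΣA = 112.062 mm.
Transfer each piece to the centroidal x-axis using Ī + A·d² with d = y − 112.062:
  flange: d = 20.9383 mm → contributes +2 958 584 mm⁴
  web: d = -52.0617 mm → contributes +9 385 005 mm⁴
  hole: d = 20.9383 mm → contributes −5521.83 mm⁴
Total I = 12 338 067 mm⁴.

Ix ≈ 1.234 × 10⁷ mm⁴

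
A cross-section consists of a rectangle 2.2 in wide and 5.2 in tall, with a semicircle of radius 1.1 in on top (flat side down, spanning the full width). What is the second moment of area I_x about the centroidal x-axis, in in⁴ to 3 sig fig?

Treat the section as a set of non-overlapping primitives; coordinates are from the bounding-box lower-left.
Rectangular body: 2.2 × 5.2, A = 11.44 in², y = 2.6 in, Ī = 25.778 in⁴.
Semicircular cap: semicircle r = 1.1, A = 1.9007 in², y = 5.6669 in, Ī = 0.1607 in⁴.
Centroid: ȳ = ΣA·y / ΣA = 3.0369 in.
Transfer each piece to the centroidal x-axis using Ī + A·d² with d = y − 3.0369:
  rectangular body: d = -0.43694 in → contributes +27.962 in⁴
  semicircular cap: d = 2.6299 in → contributes +13.307 in⁴
Total I = 41.269 in⁴.

I_x ≈ 41.3 in⁴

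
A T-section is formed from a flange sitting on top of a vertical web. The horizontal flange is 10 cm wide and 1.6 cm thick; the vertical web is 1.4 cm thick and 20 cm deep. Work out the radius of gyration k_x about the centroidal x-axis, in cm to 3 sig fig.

Decompose the section into non-overlapping parts with the origin at the bottom-left of its bounding rectangle.
Flange: 10 × 1.6, A = 16 cm², y = 20.8 cm, Ī = 3.4133 cm⁴.
Web: 1.4 × 20, A = 28 cm², y = 10 cm, Ī = 933.33 cm⁴.
Centroid: ȳ = ΣA·y / ΣA = 13.927 cm.
Transfer each piece to the centroidal x-axis using Ī + A·d² with d = y − 13.927:
  flange: d = 6.8727 cm → contributes +759.16 cm⁴
  web: d = -3.9273 cm → contributes +1365.2 cm⁴
Total I = 2124.4 cm⁴.
Radius of gyration: k = √(I/A) = √(2124.4 / 44) = 6.9484 cm.

k_x ≈ 6.95 cm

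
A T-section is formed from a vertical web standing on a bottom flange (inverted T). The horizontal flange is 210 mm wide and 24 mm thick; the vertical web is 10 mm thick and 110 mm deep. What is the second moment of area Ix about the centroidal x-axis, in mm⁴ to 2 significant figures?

Ix ≈ 5.4 × 10⁶ mm⁴

Split into non-overlapping primitives; take the origin at the lower-left of the bounding box.
Flange: 210 × 24, A = 5 040 mm², y = 12 mm, Ī = 241 920 mm⁴.
Web: 10 × 110, A = 1 100 mm², y = 79 mm, Ī = 1 109 167 mm⁴.
Centroid: ȳ = ΣA·y / ΣA = 24 mm.
Transfer each piece to the centroidal x-axis using Ī + A·d² with d = y − 24:
  flange: d = -12 mm → contributes +968 074 mm⁴
  web: d = 55 mm → contributes +4 436 273 mm⁴
Total I = 5 404 347 mm⁴.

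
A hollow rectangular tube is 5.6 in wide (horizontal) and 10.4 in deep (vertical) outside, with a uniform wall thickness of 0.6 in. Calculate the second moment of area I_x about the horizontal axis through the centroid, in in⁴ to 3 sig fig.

Decompose the section into non-overlapping parts with the origin at the bottom-left of its bounding rectangle.
Outer rectangle: 5.6 × 10.4, A = 58.24 in², y = 5.2 in, Ī = 524.94 in⁴.
Inner void (subtracted): 4.4 × 9.2, A = 40.48 in², y = 5.2 in, Ī = 285.52 in⁴.
By symmetry the centroid is at mid-height, ȳ = 5.2 in.
All pieces are centred on the horizontal axis through the centroid, so I = ΣĪ (holes subtracted) = 239.42 in⁴.

I_x ≈ 239 in⁴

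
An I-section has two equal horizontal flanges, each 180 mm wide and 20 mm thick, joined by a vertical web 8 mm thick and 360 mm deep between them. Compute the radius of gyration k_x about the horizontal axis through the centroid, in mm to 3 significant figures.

Break the section into simple shapes (no overlaps), measuring from the bottom-left corner of the bounding box.
Bottom flange: 180 × 20, A = 3 600 mm², y = 10 mm, Ī = 120 000 mm⁴.
Web: 8 × 360, A = 2 880 mm², y = 200 mm, Ī = 31 104 000 mm⁴.
Top flange: 180 × 20, A = 3 600 mm², y = 390 mm, Ī = 120 000 mm⁴.
By symmetry the centroid is at mid-height, ȳ = 200 mm.
Transfer each piece to the horizontal axis through the centroid using Ī + A·d² with d = y − 200:
  bottom flange: d = -190 mm → contributes +130 080 000 mm⁴
  web: d = 0 mm → contributes +31 104 000 mm⁴
  top flange: d = 190 mm → contributes +130 080 000 mm⁴
Total I = 291 264 000 mm⁴.
Radius of gyration: k = √(I/A) = √(291 264 000 / 10 080) = 169.99 mm.

k_x ≈ 170 mm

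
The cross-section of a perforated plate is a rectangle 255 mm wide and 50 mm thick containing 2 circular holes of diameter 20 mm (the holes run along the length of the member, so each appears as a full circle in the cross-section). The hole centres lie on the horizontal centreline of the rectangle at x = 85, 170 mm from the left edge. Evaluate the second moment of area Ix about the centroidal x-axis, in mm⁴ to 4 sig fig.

Split into non-overlapping primitives; take the origin at the lower-left of the bounding box.
Plate: 255 × 50, A = 12 750 mm², y = 25 mm, Ī = 2 656 250 mm⁴.
Hole 1 (subtracted): ⌀20, A = 314.159 mm², y = 25 mm, Ī = 7853.98 mm⁴.
Hole 2 (subtracted): ⌀20, A = 314.159 mm², y = 25 mm, Ī = 7853.98 mm⁴.
By symmetry the centroid is at mid-height, ȳ = 25 mm.
All pieces are centred on the centroidal x-axis, so I = ΣĪ (holes subtracted) = 2 640 542 mm⁴.

Ix ≈ 2.641 × 10⁶ mm⁴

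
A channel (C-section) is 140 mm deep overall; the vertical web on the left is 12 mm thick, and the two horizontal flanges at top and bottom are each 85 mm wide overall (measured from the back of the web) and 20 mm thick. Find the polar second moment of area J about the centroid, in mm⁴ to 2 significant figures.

J ≈ 1.7 × 10⁷ mm⁴

Break the section into simple shapes (no overlaps), measuring from the bottom-left corner of the bounding box.
Web: 12 × 140, A = 1 680 mm², y = 70 mm, Ī = 2 744 000 mm⁴.
Top flange (beyond web): 73 × 20, A = 1 460 mm², y = 130 mm, Ī = 48 667 mm⁴.
Bottom flange (beyond web): 73 × 20, A = 1 460 mm², y = 10 mm, Ī = 48 667 mm⁴.
By symmetry the centroid is at mid-height, ȳ = 70 mm.
Transfer each piece to the centroidal x-axis using Ī + A·d² with d = y − 70:
  web: d = 0 mm → contributes +2 744 000 mm⁴
  top flange (beyond web): d = 60 mm → contributes +5 304 667 mm⁴
  bottom flange (beyond web): d = -60 mm → contributes +5 304 667 mm⁴
Total I = 13 353 333 mm⁴.
For the y-axis: x̄ = 32.98 mm.
Repeating about the centroidal y-axis gives I_y = 3 243 131 mm⁴.
Polar second moment: J = I_x + I_y = 16 596 464 mm⁴.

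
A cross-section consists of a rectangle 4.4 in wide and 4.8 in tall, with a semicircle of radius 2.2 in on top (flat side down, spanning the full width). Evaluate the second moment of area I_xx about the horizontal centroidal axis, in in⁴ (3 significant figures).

I_xx ≈ 105 in⁴

Break the section into simple shapes (no overlaps), measuring from the bottom-left corner of the bounding box.
Rectangular body: 4.4 × 4.8, A = 21.12 in², y = 2.4 in, Ī = 40.55 in⁴.
Semicircular cap: semicircle r = 2.2, A = 7.6027 in², y = 5.7337 in, Ī = 2.5711 in⁴.
Centroid: ȳ = ΣA·y / ΣA = 3.2824 in.
Transfer each piece to the horizontal centroidal axis using Ī + A·d² with d = y − 3.2824:
  rectangular body: d = -0.88241 in → contributes +56.995 in⁴
  semicircular cap: d = 2.4513 in → contributes +48.255 in⁴
Total I = 105.25 in⁴.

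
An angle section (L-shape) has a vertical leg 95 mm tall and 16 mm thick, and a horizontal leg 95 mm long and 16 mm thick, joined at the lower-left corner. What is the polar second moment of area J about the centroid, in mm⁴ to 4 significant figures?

J ≈ 4.494 × 10⁶ mm⁴

Split into non-overlapping primitives; take the origin at the lower-left of the bounding box.
Vertical leg: 16 × 95, A = 1 520 mm², y = 47.5 mm, Ī = 1 143 167 mm⁴.
Horizontal leg (remainder): 79 × 16, A = 1 264 mm², y = 8 mm, Ī = 26965.3 mm⁴.
Centroid: ȳ = ΣA·y / ΣA = 29.5661 mm.
Transfer each piece to the centroidal x-axis using Ī + A·d² with d = y − 29.5661:
  vertical leg: d = 17.9339 mm → contributes +1 632 037 mm⁴
  horizontal leg (remainder): d = -21.5661 mm → contributes +614 847 mm⁴
Total I = 2 246 884 mm⁴.
For the y-axis: x̄ = 29.5661 mm.
Repeating about the centroidal y-axis gives I_y = 2 246 884 mm⁴.
Polar second moment: J = I_x + I_y = 4 493 768 mm⁴.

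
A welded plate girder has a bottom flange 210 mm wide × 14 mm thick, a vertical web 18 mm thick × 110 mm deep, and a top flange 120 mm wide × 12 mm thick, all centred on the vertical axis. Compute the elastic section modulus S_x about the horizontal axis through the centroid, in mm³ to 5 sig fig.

Treat the section as a set of non-overlapping primitives; coordinates are from the bounding-box lower-left.
Bottom plate: 210 × 14, A = 2 940 mm², y = 7 mm, Ī = 48 020 mm⁴.
Web plate: 18 × 110, A = 1 980 mm², y = 69 mm, Ī = 1 996 500 mm⁴.
Top plate: 120 × 12, A = 1 440 mm², y = 130 mm, Ī = 17 280 mm⁴.
Centroid: ȳ = ΣA·y / ΣA = 54.15094 mm.
Transfer each piece to the horizontal axis through the centroid using Ī + A·d² with d = y − 54.15094:
  bottom plate: d = -47.15094 mm → contributes +6 584 262 mm⁴
  web plate: d = 14.84906 mm → contributes +2 433 079 mm⁴
  top plate: d = 75.84906 mm → contributes +8 301 714 mm⁴
Total I = 17 319 055 mm⁴.
Extreme fibre distance c = 81.84906 mm; S = I/c = 211597.5 mm³.

S_x ≈ 2.1160 × 10⁵ mm³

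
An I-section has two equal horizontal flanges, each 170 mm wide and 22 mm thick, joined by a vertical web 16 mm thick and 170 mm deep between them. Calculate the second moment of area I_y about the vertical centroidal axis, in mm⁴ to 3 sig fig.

Treat the section as a set of non-overlapping primitives; coordinates are from the bounding-box lower-left.
Bottom flange: 170 × 22, A = 3 740 mm², x = 85 mm, Ī = 9 007 167 mm⁴.
Web: 16 × 170, A = 2 720 mm², x = 85 mm, Ī = 58 027 mm⁴.
Top flange: 170 × 22, A = 3 740 mm², x = 85 mm, Ī = 9 007 167 mm⁴.
By symmetry the centroid is at mid-width, x̄ = 85 mm.
All pieces are centred on the vertical centroidal axis, so I = ΣĪ = 18 072 360 mm⁴.

I_y ≈ 1.81 × 10⁷ mm⁴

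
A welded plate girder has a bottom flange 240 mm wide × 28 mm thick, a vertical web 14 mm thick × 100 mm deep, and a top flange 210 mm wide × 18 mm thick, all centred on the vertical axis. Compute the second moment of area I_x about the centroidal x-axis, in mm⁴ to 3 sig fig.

Decompose the section into non-overlapping parts with the origin at the bottom-left of its bounding rectangle.
Bottom plate: 240 × 28, A = 6 720 mm², y = 14 mm, Ī = 439 040 mm⁴.
Web plate: 14 × 100, A = 1 400 mm², y = 78 mm, Ī = 1 166 667 mm⁴.
Top plate: 210 × 18, A = 3 780 mm², y = 137 mm, Ī = 102 060 mm⁴.
Centroid: ȳ = ΣA·y / ΣA = 60.6 mm.
Transfer each piece to the centroidal x-axis using Ī + A·d² with d = y − 60.6:
  bottom plate: d = -46.6 mm → contributes +15 031 923 mm⁴
  web plate: d = 17.4 mm → contributes +1 590 531 mm⁴
  top plate: d = 76.4 mm → contributes +22 165 769 mm⁴
Total I = 38 788 223 mm⁴.

I_x ≈ 3.88 × 10⁷ mm⁴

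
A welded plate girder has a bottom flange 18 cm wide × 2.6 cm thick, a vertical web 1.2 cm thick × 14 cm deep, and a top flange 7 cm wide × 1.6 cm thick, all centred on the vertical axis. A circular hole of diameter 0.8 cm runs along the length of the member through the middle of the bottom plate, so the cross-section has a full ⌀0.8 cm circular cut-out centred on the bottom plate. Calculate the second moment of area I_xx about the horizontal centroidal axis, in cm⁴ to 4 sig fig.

I_xx ≈ 2987 cm⁴

Treat the section as a set of non-overlapping primitives; coordinates are from the bounding-box lower-left.
Bottom plate: 18 × 2.6, A = 46.8 cm², y = 1.3 cm, Ī = 26.364 cm⁴.
Web plate: 1.2 × 14, A = 16.8 cm², y = 9.6 cm, Ī = 274.4 cm⁴.
Top plate: 7 × 1.6, A = 11.2 cm², y = 17.4 cm, Ī = 2.38933 cm⁴.
Hole (subtracted): ⌀0.8, A = 0.502655 cm², y = 1.3 cm, Ī = 0.0201062 cm⁴.
Centroid: ȳ = ΣA·y / ΣA = 5.60379 cm.
Transfer each piece to the horizontal centroidal axis using Ī + A·d² with d = y − 5.60379:
  bottom plate: d = -4.30379 cm → contributes +893.221 cm⁴
  web plate: d = 3.99621 cm → contributes +542.691 cm⁴
  top plate: d = 11.7962 cm → contributes +1560.88 cm⁴
  hole: d = -4.30379 cm → contributes −9.33057 cm⁴
Total I = 2987.46 cm⁴.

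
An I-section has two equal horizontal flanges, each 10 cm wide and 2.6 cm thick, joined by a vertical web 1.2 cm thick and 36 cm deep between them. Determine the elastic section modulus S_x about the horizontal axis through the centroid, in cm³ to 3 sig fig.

S_x ≈ 1170 cm³

Treat the section as a set of non-overlapping primitives; coordinates are from the bounding-box lower-left.
Bottom flange: 10 × 2.6, A = 26 cm², y = 1.3 cm, Ī = 14.647 cm⁴.
Web: 1.2 × 36, A = 43.2 cm², y = 20.6 cm, Ī = 4665.6 cm⁴.
Top flange: 10 × 2.6, A = 26 cm², y = 39.9 cm, Ī = 14.647 cm⁴.
By symmetry the centroid is at mid-height, ȳ = 20.6 cm.
Transfer each piece to the horizontal axis through the centroid using Ī + A·d² with d = y − 20.6:
  bottom flange: d = -19.3 cm → contributes +9699.4 cm⁴
  web: d = 0 cm → contributes +4665.6 cm⁴
  top flange: d = 19.3 cm → contributes +9699.4 cm⁴
Total I = 24 064 cm⁴.
Extreme fibre distance c = 20.6 cm; S = I/c = 1168.2 cm³.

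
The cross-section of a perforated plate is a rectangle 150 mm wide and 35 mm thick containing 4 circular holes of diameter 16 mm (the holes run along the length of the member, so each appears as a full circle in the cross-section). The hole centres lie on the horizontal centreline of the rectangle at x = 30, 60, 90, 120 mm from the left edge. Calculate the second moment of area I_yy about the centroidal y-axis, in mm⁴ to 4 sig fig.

Decompose the section into non-overlapping parts with the origin at the bottom-left of its bounding rectangle.
Plate: 150 × 35, A = 5 250 mm², x = 75 mm, Ī = 9 843 750 mm⁴.
Hole 1 (subtracted): ⌀16, A = 201.062 mm², x = 30 mm, Ī = 3216.99 mm⁴.
Hole 2 (subtracted): ⌀16, A = 201.062 mm², x = 60 mm, Ī = 3216.99 mm⁴.
Hole 3 (subtracted): ⌀16, A = 201.062 mm², x = 90 mm, Ī = 3216.99 mm⁴.
Hole 4 (subtracted): ⌀16, A = 201.062 mm², x = 120 mm, Ī = 3216.99 mm⁴.
By symmetry the centroid is at mid-width, x̄ = 75 mm.
Transfer each piece to the centroidal y-axis using Ī + A·d² with d = x − 75:
  plate: d = 0 mm → contributes +9 843 750 mm⁴
  hole 1: d = -45 mm → contributes −410 367 mm⁴
  hole 2: d = -15 mm → contributes −48455.9 mm⁴
  hole 3: d = 15 mm → contributes −48455.9 mm⁴
  hole 4: d = 45 mm → contributes −410 367 mm⁴
Total I = 8 926 103 mm⁴.

I_yy ≈ 8.926 × 10⁶ mm⁴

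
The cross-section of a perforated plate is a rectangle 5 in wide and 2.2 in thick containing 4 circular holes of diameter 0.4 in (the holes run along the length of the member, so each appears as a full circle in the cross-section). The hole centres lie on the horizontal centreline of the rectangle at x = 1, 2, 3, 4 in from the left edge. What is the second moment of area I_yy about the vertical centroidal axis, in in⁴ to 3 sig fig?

I_yy ≈ 22.3 in⁴

Break the section into simple shapes (no overlaps), measuring from the bottom-left corner of the bounding box.
Plate: 5 × 2.2, A = 11 in², x = 2.5 in, Ī = 22.917 in⁴.
Hole 1 (subtracted): ⌀0.4, A = 0.12566 in², x = 1 in, Ī = 0.0012566 in⁴.
Hole 2 (subtracted): ⌀0.4, A = 0.12566 in², x = 2 in, Ī = 0.0012566 in⁴.
Hole 3 (subtracted): ⌀0.4, A = 0.12566 in², x = 3 in, Ī = 0.0012566 in⁴.
Hole 4 (subtracted): ⌀0.4, A = 0.12566 in², x = 4 in, Ī = 0.0012566 in⁴.
By symmetry the centroid is at mid-width, x̄ = 2.5 in.
Transfer each piece to the vertical centroidal axis using Ī + A·d² with d = x − 2.5:
  plate: d = 0 in → contributes +22.917 in⁴
  hole 1: d = -1.5 in → contributes −0.284 in⁴
  hole 2: d = -0.5 in → contributes −0.032673 in⁴
  hole 3: d = 0.5 in → contributes −0.032673 in⁴
  hole 4: d = 1.5 in → contributes −0.284 in⁴
Total I = 22.283 in⁴.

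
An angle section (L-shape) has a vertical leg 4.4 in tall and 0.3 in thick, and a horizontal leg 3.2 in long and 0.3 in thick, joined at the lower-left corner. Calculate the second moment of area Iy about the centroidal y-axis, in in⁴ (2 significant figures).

Treat the section as a set of non-overlapping primitives; coordinates are from the bounding-box lower-left.
Vertical leg: 0.3 × 4.4, A = 1.32 in², x = 0.15 in, Ī = 0.0099 in⁴.
Horizontal leg (remainder): 2.9 × 0.3, A = 0.87 in², x = 1.75 in, Ī = 0.6097 in⁴.
Centroid: x̄ = ΣA·x / ΣA = 0.7856 in.
Transfer each piece to the centroidal y-axis using Ī + A·d² with d = x − 0.7856:
  vertical leg: d = -0.6356 in → contributes +0.5432 in⁴
  horizontal leg (remainder): d = 0.9644 in → contributes +1.419 in⁴
Total I = 1.962 in⁴.

Iy ≈ 2.0 in⁴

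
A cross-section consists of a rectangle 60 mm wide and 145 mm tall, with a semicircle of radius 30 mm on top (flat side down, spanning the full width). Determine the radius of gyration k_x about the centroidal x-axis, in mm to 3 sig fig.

k_x ≈ 48.9 mm

Treat the section as a set of non-overlapping primitives; coordinates are from the bounding-box lower-left.
Rectangular body: 60 × 145, A = 8 700 mm², y = 72.5 mm, Ī = 15 243 125 mm⁴.
Semicircular cap: semicircle r = 30, A = 1413.7 mm², y = 157.73 mm, Ī = 88 903 mm⁴.
Centroid: ȳ = ΣA·y / ΣA = 84.414 mm.
Transfer each piece to the centroidal x-axis using Ī + A·d² with d = y − 84.414:
  rectangular body: d = -11.914 mm → contributes +16 478 025 mm⁴
  semicircular cap: d = 73.318 mm → contributes +7 688 468 mm⁴
Total I = 24 166 493 mm⁴.
Radius of gyration: k = √(I/A) = √(24 166 493 / 10 114) = 48.882 mm.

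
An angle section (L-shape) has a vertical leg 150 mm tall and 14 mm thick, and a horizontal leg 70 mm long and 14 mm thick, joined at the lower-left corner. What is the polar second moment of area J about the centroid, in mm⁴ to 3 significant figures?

J ≈ 7.53 × 10⁶ mm⁴

Decompose the section into non-overlapping parts with the origin at the bottom-left of its bounding rectangle.
Vertical leg: 14 × 150, A = 2 100 mm², y = 75 mm, Ī = 3 937 500 mm⁴.
Horizontal leg (remainder): 56 × 14, A = 784 mm², y = 7 mm, Ī = 12 805 mm⁴.
Centroid: ȳ = ΣA·y / ΣA = 56.515 mm.
Transfer each piece to the centroidal x-axis using Ī + A·d² with d = y − 56.515:
  vertical leg: d = 18.485 mm → contributes +4 655 094 mm⁴
  horizontal leg (remainder): d = -49.515 mm → contributes +1 934 932 mm⁴
Total I = 6 590 026 mm⁴.
For the y-axis: x̄ = 16.515 mm.
Repeating about the centroidal y-axis gives I_y = 938 506 mm⁴.
Polar second moment: J = I_x + I_y = 7 528 531 mm⁴.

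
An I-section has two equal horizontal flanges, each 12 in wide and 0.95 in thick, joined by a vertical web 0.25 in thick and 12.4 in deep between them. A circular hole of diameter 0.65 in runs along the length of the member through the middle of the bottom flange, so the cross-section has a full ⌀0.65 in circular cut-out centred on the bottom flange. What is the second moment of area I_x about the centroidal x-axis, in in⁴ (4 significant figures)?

I_x ≈ 1042 in⁴

Treat the section as a set of non-overlapping primitives; coordinates are from the bounding-box lower-left.
Bottom flange: 12 × 0.95, A = 11.4 in², y = 0.475 in, Ī = 0.857375 in⁴.
Web: 0.25 × 12.4, A = 3.1 in², y = 7.15 in, Ī = 39.7213 in⁴.
Top flange: 12 × 0.95, A = 11.4 in², y = 13.825 in, Ī = 0.857375 in⁴.
Hole (subtracted): ⌀0.65, A = 0.331831 in², y = 0.475 in, Ī = 0.00876241 in⁴.
Centroid: ȳ = ΣA·y / ΣA = 7.23663 in.
Transfer each piece to the centroidal x-axis using Ī + A·d² with d = y − 7.23663:
  bottom flange: d = -6.76163 in → contributes +522.061 in⁴
  web: d = -0.08663 in → contributes +39.7446 in⁴
  top flange: d = 6.58837 in → contributes +495.693 in⁴
  hole: d = -6.76163 in → contributes −15.1799 in⁴
Total I = 1042.32 in⁴.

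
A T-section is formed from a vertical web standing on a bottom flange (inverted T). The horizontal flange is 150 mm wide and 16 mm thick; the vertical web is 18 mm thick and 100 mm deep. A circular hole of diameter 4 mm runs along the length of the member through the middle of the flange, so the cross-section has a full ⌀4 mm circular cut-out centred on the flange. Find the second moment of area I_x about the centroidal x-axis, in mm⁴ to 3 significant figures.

Decompose the section into non-overlapping parts with the origin at the bottom-left of its bounding rectangle.
Flange: 150 × 16, A = 2 400 mm², y = 8 mm, Ī = 51 200 mm⁴.
Web: 18 × 100, A = 1 800 mm², y = 66 mm, Ī = 1 500 000 mm⁴.
Hole (subtracted): ⌀4, A = 12.566 mm², y = 8 mm, Ī = 12.566 mm⁴.
Centroid: ȳ = ΣA·y / ΣA = 32.932 mm.
Transfer each piece to the centroidal x-axis using Ī + A·d² with d = y − 32.932:
  flange: d = -24.932 mm → contributes +1 543 020 mm⁴
  web: d = 33.068 mm → contributes +3 468 318 mm⁴
  hole: d = -24.932 mm → contributes −7823.7 mm⁴
Total I = 5 003 514 mm⁴.

I_x ≈ 5.00 × 10⁶ mm⁴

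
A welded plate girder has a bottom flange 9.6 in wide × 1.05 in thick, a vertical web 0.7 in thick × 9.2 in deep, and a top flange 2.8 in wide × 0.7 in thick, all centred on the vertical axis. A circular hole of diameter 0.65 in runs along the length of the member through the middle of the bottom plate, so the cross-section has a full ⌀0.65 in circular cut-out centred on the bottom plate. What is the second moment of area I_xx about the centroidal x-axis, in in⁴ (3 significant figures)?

I_xx ≈ 261 in⁴

Break the section into simple shapes (no overlaps), measuring from the bottom-left corner of the bounding box.
Bottom plate: 9.6 × 1.05, A = 10.08 in², y = 0.525 in, Ī = 0.9261 in⁴.
Web plate: 0.7 × 9.2, A = 6.44 in², y = 5.65 in, Ī = 45.423 in⁴.
Top plate: 2.8 × 0.7, A = 1.96 in², y = 10.6 in, Ī = 0.080033 in⁴.
Hole (subtracted): ⌀0.65, A = 0.33183 in², y = 0.525 in, Ī = 0.0087624 in⁴.
Centroid: ȳ = ΣA·y / ΣA = 3.4317 in.
Transfer each piece to the centroidal x-axis using Ī + A·d² with d = y − 3.4317:
  bottom plate: d = -2.9067 in → contributes +86.093 in⁴
  web plate: d = 2.2183 in → contributes +77.113 in⁴
  top plate: d = 7.1683 in → contributes +100.79 in⁴
  hole: d = -2.9067 in → contributes −2.8124 in⁴
Total I = 261.19 in⁴.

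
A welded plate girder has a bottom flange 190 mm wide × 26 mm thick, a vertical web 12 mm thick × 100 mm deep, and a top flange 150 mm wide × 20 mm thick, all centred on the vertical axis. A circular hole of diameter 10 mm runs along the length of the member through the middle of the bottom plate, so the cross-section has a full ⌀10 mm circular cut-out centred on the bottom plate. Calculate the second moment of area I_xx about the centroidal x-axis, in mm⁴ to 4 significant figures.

I_xx ≈ 2.971 × 10⁷ mm⁴

Decompose the section into non-overlapping parts with the origin at the bottom-left of its bounding rectangle.
Bottom plate: 190 × 26, A = 4 940 mm², y = 13 mm, Ī = 278 287 mm⁴.
Web plate: 12 × 100, A = 1 200 mm², y = 76 mm, Ī = 1 000 000 mm⁴.
Top plate: 150 × 20, A = 3 000 mm², y = 136 mm, Ī = 100 000 mm⁴.
Hole (subtracted): ⌀10, A = 78.5398 mm², y = 13 mm, Ī = 490.874 mm⁴.
Centroid: ȳ = ΣA·y / ΣA = 62.0649 mm.
Transfer each piece to the centroidal x-axis using Ī + A·d² with d = y − 62.0649:
  bottom plate: d = -49.0649 mm → contributes +12 170 686 mm⁴
  web plate: d = 13.9351 mm → contributes +1 233 023 mm⁴
  top plate: d = 73.9351 mm → contributes +16 499 179 mm⁴
  hole: d = -49.0649 mm → contributes −189 565 mm⁴
Total I = 29 713 323 mm⁴.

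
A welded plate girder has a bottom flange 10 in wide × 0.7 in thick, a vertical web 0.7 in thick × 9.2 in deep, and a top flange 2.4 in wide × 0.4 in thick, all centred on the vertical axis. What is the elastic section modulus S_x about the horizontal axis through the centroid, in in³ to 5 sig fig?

Treat the section as a set of non-overlapping primitives; coordinates are from the bounding-box lower-left.
Bottom plate: 10 × 0.7, A = 7 in², y = 0.35 in, Ī = 0.2858333 in⁴.
Web plate: 0.7 × 9.2, A = 6.44 in², y = 5.3 in, Ī = 45.42347 in⁴.
Top plate: 2.4 × 0.4, A = 0.96 in², y = 10.1 in, Ī = 0.0128 in⁴.
Centroid: ȳ = ΣA·y / ΣA = 3.21375 in.
Transfer each piece to the horizontal axis through the centroid using Ī + A·d² with d = y − 3.21375:
  bottom plate: d = -2.86375 in → contributes +57.69328 in⁴
  web plate: d = 2.08625 in → contributes +73.45317 in⁴
  top plate: d = 6.88625 in → contributes +45.53642 in⁴
Total I = 176.6829 in⁴.
Extreme fibre distance c = 7.08625 in; S = I/c = 24.9332 in³.

S_x ≈ 24.933 in³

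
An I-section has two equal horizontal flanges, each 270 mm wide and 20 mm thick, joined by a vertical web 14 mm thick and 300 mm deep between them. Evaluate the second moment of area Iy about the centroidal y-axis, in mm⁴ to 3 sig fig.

Split into non-overlapping primitives; take the origin at the lower-left of the bounding box.
Bottom flange: 270 × 20, A = 5 400 mm², x = 135 mm, Ī = 32 805 000 mm⁴.
Web: 14 × 300, A = 4 200 mm², x = 135 mm, Ī = 68 600 mm⁴.
Top flange: 270 × 20, A = 5 400 mm², x = 135 mm, Ī = 32 805 000 mm⁴.
By symmetry the centroid is at mid-width, x̄ = 135 mm.
All pieces are centred on the centroidal y-axis, so I = ΣĪ = 65 678 600 mm⁴.

Iy ≈ 6.57 × 10⁷ mm⁴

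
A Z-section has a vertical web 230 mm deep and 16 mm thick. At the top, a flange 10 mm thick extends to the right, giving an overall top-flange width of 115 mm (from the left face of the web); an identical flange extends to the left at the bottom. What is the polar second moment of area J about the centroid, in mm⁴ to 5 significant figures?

J ≈ 4.8439 × 10⁷ mm⁴

Split into non-overlapping primitives; take the origin at the lower-left of the bounding box.
Web: 16 × 230, A = 3 680 mm², y = 115 mm, Ī = 16 222 667 mm⁴.
Top flange (beyond web): 99 × 10, A = 990 mm², y = 225 mm, Ī = 8 250 mm⁴.
Bottom flange (beyond web): 99 × 10, A = 990 mm², y = 5 mm, Ī = 8 250 mm⁴.
Centroid: ȳ = ΣA·y / ΣA = 115 mm.
Transfer each piece to the centroidal x-axis using Ī + A·d² with d = y − 115:
  web: d = 0 mm → contributes +16 222 667 mm⁴
  top flange (beyond web): d = 110 mm → contributes +11 987 250 mm⁴
  bottom flange (beyond web): d = -110 mm → contributes +11 987 250 mm⁴
Total I = 40 197 167 mm⁴.
For the y-axis: x̄ = 107 mm.
Repeating about the centroidal y-axis gives I_y = 8 242 047 mm⁴.
Polar second moment: J = I_x + I_y = 48 439 213 mm⁴.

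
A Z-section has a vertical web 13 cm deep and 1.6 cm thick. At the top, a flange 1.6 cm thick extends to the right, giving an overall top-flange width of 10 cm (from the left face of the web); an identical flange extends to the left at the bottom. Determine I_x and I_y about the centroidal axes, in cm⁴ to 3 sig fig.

Decompose the section into non-overlapping parts with the origin at the bottom-left of its bounding rectangle.
Web: 1.6 × 13, A = 20.8 cm², y = 6.5 cm, Ī = 292.93 cm⁴.
Top flange (beyond web): 8.4 × 1.6, A = 13.44 cm², y = 12.2 cm, Ī = 2.8672 cm⁴.
Bottom flange (beyond web): 8.4 × 1.6, A = 13.44 cm², y = 0.8 cm, Ī = 2.8672 cm⁴.
Centroid: ȳ = ΣA·y / ΣA = 6.5 cm.
Transfer each piece to the centroidal x-axis using Ī + A·d² with d = y − 6.5:
  web: d = 0 cm → contributes +292.93 cm⁴
  top flange (beyond web): d = 5.7 cm → contributes +439.53 cm⁴
  bottom flange (beyond web): d = -5.7 cm → contributes +439.53 cm⁴
Total I = 1 172 cm⁴.
For the y-axis: x̄ = 9.2 cm.
Repeating about the centroidal y-axis gives I_y = 834.49 cm⁴.

I_x ≈ 1170 cm⁴, I_y ≈ 834 cm⁴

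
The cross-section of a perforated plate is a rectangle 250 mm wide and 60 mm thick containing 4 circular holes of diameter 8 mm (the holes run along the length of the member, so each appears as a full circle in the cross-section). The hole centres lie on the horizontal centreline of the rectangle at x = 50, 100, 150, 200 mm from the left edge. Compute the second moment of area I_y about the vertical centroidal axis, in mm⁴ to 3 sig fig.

Treat the section as a set of non-overlapping primitives; coordinates are from the bounding-box lower-left.
Plate: 250 × 60, A = 15 000 mm², x = 125 mm, Ī = 78 125 000 mm⁴.
Hole 1 (subtracted): ⌀8, A = 50.265 mm², x = 50 mm, Ī = 201.06 mm⁴.
Hole 2 (subtracted): ⌀8, A = 50.265 mm², x = 100 mm, Ī = 201.06 mm⁴.
Hole 3 (subtracted): ⌀8, A = 50.265 mm², x = 150 mm, Ī = 201.06 mm⁴.
Hole 4 (subtracted): ⌀8, A = 50.265 mm², x = 200 mm, Ī = 201.06 mm⁴.
By symmetry the centroid is at mid-width, x̄ = 125 mm.
Transfer each piece to the vertical centroidal axis using Ī + A·d² with d = x − 125:
  plate: d = 0 mm → contributes +78 125 000 mm⁴
  hole 1: d = -75 mm → contributes −282 944 mm⁴
  hole 2: d = -25 mm → contributes −31 617 mm⁴
  hole 3: d = 25 mm → contributes −31 617 mm⁴
  hole 4: d = 75 mm → contributes −282 944 mm⁴
Total I = 77 495 877 mm⁴.

I_y ≈ 7.75 × 10⁷ mm⁴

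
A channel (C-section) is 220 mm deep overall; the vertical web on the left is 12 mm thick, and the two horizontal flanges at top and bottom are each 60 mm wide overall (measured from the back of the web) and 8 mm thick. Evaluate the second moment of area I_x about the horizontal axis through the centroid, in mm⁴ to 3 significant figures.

I_x ≈ 1.93 × 10⁷ mm⁴

Break the section into simple shapes (no overlaps), measuring from the bottom-left corner of the bounding box.
Web: 12 × 220, A = 2 640 mm², y = 110 mm, Ī = 10 648 000 mm⁴.
Top flange (beyond web): 48 × 8, A = 384 mm², y = 216 mm, Ī = 2 048 mm⁴.
Bottom flange (beyond web): 48 × 8, A = 384 mm², y = 4 mm, Ī = 2 048 mm⁴.
By symmetry the centroid is at mid-height, ȳ = 110 mm.
Transfer each piece to the horizontal axis through the centroid using Ī + A·d² with d = y − 110:
  web: d = 0 mm → contributes +10 648 000 mm⁴
  top flange (beyond web): d = 106 mm → contributes +4 316 672 mm⁴
  bottom flange (beyond web): d = -106 mm → contributes +4 316 672 mm⁴
Total I = 19 281 344 mm⁴.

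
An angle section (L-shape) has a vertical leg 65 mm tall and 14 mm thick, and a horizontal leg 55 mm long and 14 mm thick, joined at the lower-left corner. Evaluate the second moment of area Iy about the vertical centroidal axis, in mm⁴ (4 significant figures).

Split into non-overlapping primitives; take the origin at the lower-left of the bounding box.
Vertical leg: 14 × 65, A = 910 mm², x = 7 mm, Ī = 14863.3 mm⁴.
Horizontal leg (remainder): 41 × 14, A = 574 mm², x = 34.5 mm, Ī = 80407.8 mm⁴.
Centroid: x̄ = ΣA·x / ΣA = 17.6368 mm.
Transfer each piece to the vertical centroidal axis using Ī + A·d² with d = x − 17.6368:
  vertical leg: d = -10.6368 mm → contributes +117 822 mm⁴
  horizontal leg (remainder): d = 16.8632 mm → contributes +243 635 mm⁴
Total I = 361 457 mm⁴.

Iy ≈ 3.615 × 10⁵ mm⁴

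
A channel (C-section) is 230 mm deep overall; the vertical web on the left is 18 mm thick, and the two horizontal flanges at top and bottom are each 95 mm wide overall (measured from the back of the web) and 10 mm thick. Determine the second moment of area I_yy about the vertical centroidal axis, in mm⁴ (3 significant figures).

I_yy ≈ 3.41 × 10⁶ mm⁴

Break the section into simple shapes (no overlaps), measuring from the bottom-left corner of the bounding box.
Web: 18 × 230, A = 4 140 mm², x = 9 mm, Ī = 111 780 mm⁴.
Top flange (beyond web): 77 × 10, A = 770 mm², x = 56.5 mm, Ī = 380 444 mm⁴.
Bottom flange (beyond web): 77 × 10, A = 770 mm², x = 56.5 mm, Ī = 380 444 mm⁴.
Centroid: x̄ = ΣA·x / ΣA = 21.879 mm.
Transfer each piece to the vertical centroidal axis using Ī + A·d² with d = x − 21.879:
  web: d = -12.879 mm → contributes +798 425 mm⁴
  top flange (beyond web): d = 34.621 mm → contributes +1 303 402 mm⁴
  bottom flange (beyond web): d = 34.621 mm → contributes +1 303 402 mm⁴
Total I = 3 405 230 mm⁴.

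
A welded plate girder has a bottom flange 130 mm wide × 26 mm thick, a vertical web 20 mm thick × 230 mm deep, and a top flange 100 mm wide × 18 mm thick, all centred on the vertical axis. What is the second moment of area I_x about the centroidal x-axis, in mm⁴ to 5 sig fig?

I_x ≈ 9.9087 × 10⁷ mm⁴

Break the section into simple shapes (no overlaps), measuring from the bottom-left corner of the bounding box.
Bottom plate: 130 × 26, A = 3 380 mm², y = 13 mm, Ī = 190406.7 mm⁴.
Web plate: 20 × 230, A = 4 600 mm², y = 141 mm, Ī = 20 278 333 mm⁴.
Top plate: 100 × 18, A = 1 800 mm², y = 265 mm, Ī = 48 600 mm⁴.
Centroid: ȳ = ΣA·y / ΣA = 119.5849 mm.
Transfer each piece to the centroidal x-axis using Ī + A·d² with d = y − 119.5849:
  bottom plate: d = -106.5849 mm → contributes +38 588 335 mm⁴
  web plate: d = 21.41513 mm → contributes +22 387 930 mm⁴
  top plate: d = 145.4151 mm → contributes +38 110 610 mm⁴
Total I = 99 086 875 mm⁴.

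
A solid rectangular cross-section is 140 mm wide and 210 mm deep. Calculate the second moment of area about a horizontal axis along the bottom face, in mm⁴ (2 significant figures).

I_base ≈ 4.3 × 10⁸ mm⁴

The section: 140 × 210, A = 29 400 mm², y = 105 mm, Ī = 108 045 000 mm⁴.
Transfer it to the bottom edge using Ī + A·d² with d = y − 0:
  the section: d = 105 mm → contributes +432 180 000 mm⁴
Total I = 432 180 000 mm⁴.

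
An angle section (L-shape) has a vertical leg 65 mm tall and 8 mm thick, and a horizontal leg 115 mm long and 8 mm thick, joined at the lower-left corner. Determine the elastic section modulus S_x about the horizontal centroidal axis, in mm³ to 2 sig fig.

Split into non-overlapping primitives; take the origin at the lower-left of the bounding box.
Vertical leg: 8 × 65, A = 520 mm², y = 32.5 mm, Ī = 183 083 mm⁴.
Horizontal leg (remainder): 107 × 8, A = 856 mm², y = 4 mm, Ī = 4 565 mm⁴.
Centroid: ȳ = ΣA·y / ΣA = 14.77 mm.
Transfer each piece to the horizontal centroidal axis using Ī + A·d² with d = y − 14.77:
  vertical leg: d = 17.73 mm → contributes +346 540 mm⁴
  horizontal leg (remainder): d = -10.77 mm → contributes +103 862 mm⁴
Total I = 450 402 mm⁴.
Extreme fibre distance c = 50.23 mm; S = I/c = 8 967 mm³.

S_x ≈ 9000 mm³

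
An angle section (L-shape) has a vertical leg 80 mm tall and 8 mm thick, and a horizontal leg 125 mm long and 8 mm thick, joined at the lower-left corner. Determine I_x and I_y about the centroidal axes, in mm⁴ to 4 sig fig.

I_x ≈ 8.389 × 10⁵ mm⁴, I_y ≈ 2.556 × 10⁶ mm⁴

Break the section into simple shapes (no overlaps), measuring from the bottom-left corner of the bounding box.
Vertical leg: 8 × 80, A = 640 mm², y = 40 mm, Ī = 341 333 mm⁴.
Horizontal leg (remainder): 117 × 8, A = 936 mm², y = 4 mm, Ī = 4 992 mm⁴.
Centroid: ȳ = ΣA·y / ΣA = 18.6193 mm.
Transfer each piece to the centroidal x-axis using Ī + A·d² with d = y − 18.6193:
  vertical leg: d = 21.3807 mm → contributes +633 900 mm⁴
  horizontal leg (remainder): d = -14.6193 mm → contributes +205 037 mm⁴
Total I = 838 937 mm⁴.
For the y-axis: x̄ = 41.1193 mm.
Repeating about the centroidal y-axis gives I_y = 2 555 927 mm⁴.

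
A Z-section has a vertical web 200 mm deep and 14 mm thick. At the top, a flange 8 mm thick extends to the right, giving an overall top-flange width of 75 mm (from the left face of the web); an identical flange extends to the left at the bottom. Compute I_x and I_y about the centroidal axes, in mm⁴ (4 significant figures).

I_x ≈ 1.833 × 10⁷ mm⁴, I_y ≈ 1.721 × 10⁶ mm⁴

Treat the section as a set of non-overlapping primitives; coordinates are from the bounding-box lower-left.
Web: 14 × 200, A = 2 800 mm², y = 100 mm, Ī = 9 333 333 mm⁴.
Top flange (beyond web): 61 × 8, A = 488 mm², y = 196 mm, Ī = 2602.67 mm⁴.
Bottom flange (beyond web): 61 × 8, A = 488 mm², y = 4 mm, Ī = 2602.67 mm⁴.
Centroid: ȳ = ΣA·y / ΣA = 100 mm.
Transfer each piece to the centroidal x-axis using Ī + A·d² with d = y − 100:
  web: d = 0 mm → contributes +9 333 333 mm⁴
  top flange (beyond web): d = 96 mm → contributes +4 500 011 mm⁴
  bottom flange (beyond web): d = -96 mm → contributes +4 500 011 mm⁴
Total I = 18 333 355 mm⁴.
For the y-axis: x̄ = 68 mm.
Repeating about the centroidal y-axis gives I_y = 1 720 875 mm⁴.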